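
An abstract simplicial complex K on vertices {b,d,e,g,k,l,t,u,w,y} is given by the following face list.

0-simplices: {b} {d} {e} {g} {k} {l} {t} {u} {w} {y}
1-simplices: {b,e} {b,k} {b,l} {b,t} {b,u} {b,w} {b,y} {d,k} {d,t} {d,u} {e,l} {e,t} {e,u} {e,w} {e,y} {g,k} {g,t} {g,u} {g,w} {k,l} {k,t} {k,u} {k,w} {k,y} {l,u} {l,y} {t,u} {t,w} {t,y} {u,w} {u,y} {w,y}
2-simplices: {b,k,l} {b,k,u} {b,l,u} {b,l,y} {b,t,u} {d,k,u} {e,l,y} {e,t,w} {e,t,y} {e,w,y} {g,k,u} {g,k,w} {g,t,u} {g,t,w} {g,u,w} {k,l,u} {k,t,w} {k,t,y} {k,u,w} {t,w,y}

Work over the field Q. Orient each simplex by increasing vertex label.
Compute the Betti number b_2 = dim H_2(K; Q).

b_2=3

n_0=10 n_1=32 n_2=20  [Q]
∂1: piv[be,bk,bl,bt,bu,bw,by,dk,gk] rk=9  ker:dt,du,el,et,eu,ew,ey,gt,gu,gw,kl,kt,ku,kw,ky,lu,ly,tu,tw,ty,uw,uy,wy
∂2: piv[bkl,bku,blu,bly,btu,dku,ely,etw,ety,ewy,gku,gkw,gtu,gtw,guw,ktw,kty] rk=17  ker:klu,kuw,twy
b_2=(20−17)−0=3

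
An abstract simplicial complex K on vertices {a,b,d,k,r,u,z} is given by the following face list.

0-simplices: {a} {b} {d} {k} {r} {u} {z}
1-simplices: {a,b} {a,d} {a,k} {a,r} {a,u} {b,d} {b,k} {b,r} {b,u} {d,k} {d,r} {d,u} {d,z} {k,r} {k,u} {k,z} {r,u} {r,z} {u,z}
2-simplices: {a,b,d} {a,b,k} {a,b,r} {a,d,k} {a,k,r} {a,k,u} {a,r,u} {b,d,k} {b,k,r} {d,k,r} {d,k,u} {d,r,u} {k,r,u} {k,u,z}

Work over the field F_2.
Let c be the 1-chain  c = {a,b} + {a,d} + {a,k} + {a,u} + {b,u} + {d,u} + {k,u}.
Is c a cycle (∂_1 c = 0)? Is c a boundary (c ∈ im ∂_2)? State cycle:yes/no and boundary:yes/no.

cycle:yes boundary:no

n_0=7 n_1=19 n_2=14  [Z2]
∂1: piv[ab,ad,ak,ar,au,dz] rk=6  ker:bd,bk,br,bu,dk,dr,du,kr,ku,kz,ru,rz,uz
∂2: piv[abd,abk,abr,adk,akr,aku,aru,dkr,dku,kuz] rk=10  ker:bdk,bkr,dru,kru
∂1c = 0
c vs im∂2: residual ≠ 0 ⇒ not boundary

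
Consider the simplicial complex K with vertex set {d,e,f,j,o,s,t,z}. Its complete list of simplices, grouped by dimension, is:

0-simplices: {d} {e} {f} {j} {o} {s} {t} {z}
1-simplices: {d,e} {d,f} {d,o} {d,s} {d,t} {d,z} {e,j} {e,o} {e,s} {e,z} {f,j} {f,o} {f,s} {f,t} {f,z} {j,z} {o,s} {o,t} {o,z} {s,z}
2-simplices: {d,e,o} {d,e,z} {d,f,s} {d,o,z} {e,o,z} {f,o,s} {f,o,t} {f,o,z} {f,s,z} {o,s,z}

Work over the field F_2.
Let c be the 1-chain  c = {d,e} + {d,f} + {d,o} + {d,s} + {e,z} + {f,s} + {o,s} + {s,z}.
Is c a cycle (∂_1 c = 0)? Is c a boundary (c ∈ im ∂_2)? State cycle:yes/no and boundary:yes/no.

cycle:yes boundary:yes

n_0=8 n_1=20 n_2=10  [Z2]
∂1: piv[de,df,do,ds,dt,dz,ej] rk=7  ker:eo,es,ez,fj,fo,fs,ft,fz,jz,os,ot,oz,sz
∂2: piv[deo,dez,dfs,doz,fos,fot,foz,fsz] rk=8  ker:eoz,osz
∂1c = 0
c vs im∂2: reduces to 0 ⇒ boundary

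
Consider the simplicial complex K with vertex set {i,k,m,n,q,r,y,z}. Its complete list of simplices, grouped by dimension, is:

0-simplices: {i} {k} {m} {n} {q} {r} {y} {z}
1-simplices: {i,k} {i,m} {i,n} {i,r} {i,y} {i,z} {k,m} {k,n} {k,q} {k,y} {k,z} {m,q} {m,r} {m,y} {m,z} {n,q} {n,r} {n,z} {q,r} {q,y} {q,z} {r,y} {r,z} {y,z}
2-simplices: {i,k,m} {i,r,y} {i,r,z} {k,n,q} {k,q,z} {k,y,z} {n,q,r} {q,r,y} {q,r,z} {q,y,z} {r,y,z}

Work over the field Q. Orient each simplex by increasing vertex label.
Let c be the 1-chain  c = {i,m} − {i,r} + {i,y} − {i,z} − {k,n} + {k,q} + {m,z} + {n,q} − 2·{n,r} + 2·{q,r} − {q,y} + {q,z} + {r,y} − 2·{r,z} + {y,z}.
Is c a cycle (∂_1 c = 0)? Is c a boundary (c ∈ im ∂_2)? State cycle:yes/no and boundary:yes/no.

n_0=8 n_1=24 n_2=11  [Q]
∂1: piv[ik,im,in,ir,iy,iz,kq] rk=7  ker:km,kn,ky,kz,mq,mr,my,mz,nq,nr,nz,qr,qy,qz,ry,rz,yz
∂2: piv[ikm,iry,irz,knq,kqz,kyz,nqr,qry,qrz,qyz] rk=10  ker:ryz
∂1c = 0
c vs im∂2: residual ≠ 0 ⇒ not boundary

cycle:yes boundary:no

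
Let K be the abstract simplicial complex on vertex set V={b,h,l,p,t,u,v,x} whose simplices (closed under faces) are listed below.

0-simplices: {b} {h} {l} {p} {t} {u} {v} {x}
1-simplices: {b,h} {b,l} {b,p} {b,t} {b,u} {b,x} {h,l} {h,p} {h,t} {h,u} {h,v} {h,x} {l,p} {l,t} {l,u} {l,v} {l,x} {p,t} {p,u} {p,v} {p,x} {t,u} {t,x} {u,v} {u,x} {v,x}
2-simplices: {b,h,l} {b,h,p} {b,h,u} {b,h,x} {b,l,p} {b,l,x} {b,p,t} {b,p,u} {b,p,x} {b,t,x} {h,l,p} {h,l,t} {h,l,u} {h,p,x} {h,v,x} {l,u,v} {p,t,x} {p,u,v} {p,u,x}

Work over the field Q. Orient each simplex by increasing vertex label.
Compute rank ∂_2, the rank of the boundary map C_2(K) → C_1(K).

rank∂_2=16

n_0=8 n_1=26 n_2=19  [Q]
∂1: piv[bh,bl,bp,bt,bu,bx,hv] rk=7  ker:hl,hp,ht,hu,hx,lp,lt,lu,lv,lx,pt,pu,pv,px,tu,tx,uv,ux,vx
∂2: piv[bhl,bhp,bhu,bhx,blp,blx,bpt,bpu,bpx,btx,hlt,hlu,hvx,luv,puv,pux] rk=16  ker:hlp,hpx,ptx
rk∂_2=16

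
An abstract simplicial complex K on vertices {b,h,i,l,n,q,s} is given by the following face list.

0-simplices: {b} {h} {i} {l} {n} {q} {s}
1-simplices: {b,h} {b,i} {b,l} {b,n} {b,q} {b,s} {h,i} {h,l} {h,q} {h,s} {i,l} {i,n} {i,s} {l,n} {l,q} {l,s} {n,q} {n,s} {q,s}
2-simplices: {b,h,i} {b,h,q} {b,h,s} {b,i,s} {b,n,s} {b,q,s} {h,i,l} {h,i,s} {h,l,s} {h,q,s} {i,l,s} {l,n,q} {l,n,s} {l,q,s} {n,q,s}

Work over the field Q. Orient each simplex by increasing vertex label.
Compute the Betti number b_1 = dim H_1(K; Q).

b_1=2

n_0=7 n_1=19 n_2=15  [Q]
∂1: piv[bh,bi,bl,bn,bq,bs] rk=6  ker:hi,hl,hq,hs,il,in,is,ln,lq,ls,nq,ns,qs
∂2: piv[bhi,bhq,bhs,bis,bns,bqs,hil,hls,lnq,lns,lqs] rk=11  ker:his,hqs,ils,nqs
b_1=(19−6)−11=2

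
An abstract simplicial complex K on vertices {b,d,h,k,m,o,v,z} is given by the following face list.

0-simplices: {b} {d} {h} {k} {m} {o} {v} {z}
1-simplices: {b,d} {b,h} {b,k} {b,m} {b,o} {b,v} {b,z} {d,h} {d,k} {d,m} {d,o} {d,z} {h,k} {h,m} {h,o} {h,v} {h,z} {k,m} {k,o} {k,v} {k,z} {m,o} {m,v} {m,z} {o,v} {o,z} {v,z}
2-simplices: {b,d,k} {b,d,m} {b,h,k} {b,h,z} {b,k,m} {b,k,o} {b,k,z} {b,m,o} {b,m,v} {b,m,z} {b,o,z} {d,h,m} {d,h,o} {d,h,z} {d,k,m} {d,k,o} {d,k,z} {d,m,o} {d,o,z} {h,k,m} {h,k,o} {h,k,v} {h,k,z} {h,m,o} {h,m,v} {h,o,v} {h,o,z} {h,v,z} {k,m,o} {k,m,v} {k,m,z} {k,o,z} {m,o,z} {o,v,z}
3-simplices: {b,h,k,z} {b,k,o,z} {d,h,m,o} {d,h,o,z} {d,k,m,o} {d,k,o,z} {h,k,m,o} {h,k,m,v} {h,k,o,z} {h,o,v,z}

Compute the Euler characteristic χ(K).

n_0=8 n_1=27 n_2=34 n_3=10
χ=+8−27+34−10=5

χ(K)=5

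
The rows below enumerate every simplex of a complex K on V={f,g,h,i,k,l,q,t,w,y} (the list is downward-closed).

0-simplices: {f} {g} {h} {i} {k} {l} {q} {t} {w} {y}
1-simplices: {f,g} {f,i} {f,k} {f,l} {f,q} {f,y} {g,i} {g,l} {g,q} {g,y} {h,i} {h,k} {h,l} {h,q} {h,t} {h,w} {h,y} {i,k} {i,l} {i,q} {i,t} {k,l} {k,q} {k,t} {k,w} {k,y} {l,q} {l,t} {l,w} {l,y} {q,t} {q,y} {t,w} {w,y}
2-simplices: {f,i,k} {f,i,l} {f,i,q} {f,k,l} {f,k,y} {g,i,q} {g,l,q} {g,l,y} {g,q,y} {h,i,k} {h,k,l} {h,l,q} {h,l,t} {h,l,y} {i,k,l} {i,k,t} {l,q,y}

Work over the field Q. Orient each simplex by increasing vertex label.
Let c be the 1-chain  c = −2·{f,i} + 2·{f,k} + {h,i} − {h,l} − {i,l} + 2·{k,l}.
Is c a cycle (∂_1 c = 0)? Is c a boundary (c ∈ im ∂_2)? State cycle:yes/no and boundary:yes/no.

n_0=10 n_1=34 n_2=17  [Q]
∂1: piv[fg,fi,fk,fl,fq,fy,hi,ht,hw] rk=9  ker:gi,gl,gq,gy,hk,hl,hq,hy,ik,il,iq,it,kl,kq,kt,kw,ky,lq,lt,lw,ly,qt,qy,tw,wy
∂2: piv[fik,fil,fiq,fkl,fky,giq,glq,gly,gqy,hik,hkl,hlq,hlt,hly,ikt] rk=15  ker:ikl,lqy
∂1c = 0
c vs im∂2: reduces to 0 ⇒ boundary

cycle:yes boundary:yes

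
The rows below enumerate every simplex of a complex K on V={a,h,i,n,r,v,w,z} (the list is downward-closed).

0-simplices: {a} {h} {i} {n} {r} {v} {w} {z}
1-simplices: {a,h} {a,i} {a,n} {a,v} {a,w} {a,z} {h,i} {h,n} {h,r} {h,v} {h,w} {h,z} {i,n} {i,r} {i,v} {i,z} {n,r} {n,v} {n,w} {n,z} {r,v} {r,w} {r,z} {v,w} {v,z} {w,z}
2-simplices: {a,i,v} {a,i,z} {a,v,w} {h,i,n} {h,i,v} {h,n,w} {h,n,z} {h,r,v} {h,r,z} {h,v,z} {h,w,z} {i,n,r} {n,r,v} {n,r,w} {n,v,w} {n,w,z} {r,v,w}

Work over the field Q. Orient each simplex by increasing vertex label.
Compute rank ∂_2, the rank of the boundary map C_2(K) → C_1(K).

rank∂_2=15

n_0=8 n_1=26 n_2=17  [Q]
∂1: piv[ah,ai,an,av,aw,az,hr] rk=7  ker:hi,hn,hv,hw,hz,in,ir,iv,iz,nr,nv,nw,nz,rv,rw,rz,vw,vz,wz
∂2: piv[aiv,aiz,avw,hin,hiv,hnw,hnz,hrv,hrz,hvz,hwz,inr,nrv,nrw,nvw] rk=15  ker:nwz,rvw
rk∂_2=15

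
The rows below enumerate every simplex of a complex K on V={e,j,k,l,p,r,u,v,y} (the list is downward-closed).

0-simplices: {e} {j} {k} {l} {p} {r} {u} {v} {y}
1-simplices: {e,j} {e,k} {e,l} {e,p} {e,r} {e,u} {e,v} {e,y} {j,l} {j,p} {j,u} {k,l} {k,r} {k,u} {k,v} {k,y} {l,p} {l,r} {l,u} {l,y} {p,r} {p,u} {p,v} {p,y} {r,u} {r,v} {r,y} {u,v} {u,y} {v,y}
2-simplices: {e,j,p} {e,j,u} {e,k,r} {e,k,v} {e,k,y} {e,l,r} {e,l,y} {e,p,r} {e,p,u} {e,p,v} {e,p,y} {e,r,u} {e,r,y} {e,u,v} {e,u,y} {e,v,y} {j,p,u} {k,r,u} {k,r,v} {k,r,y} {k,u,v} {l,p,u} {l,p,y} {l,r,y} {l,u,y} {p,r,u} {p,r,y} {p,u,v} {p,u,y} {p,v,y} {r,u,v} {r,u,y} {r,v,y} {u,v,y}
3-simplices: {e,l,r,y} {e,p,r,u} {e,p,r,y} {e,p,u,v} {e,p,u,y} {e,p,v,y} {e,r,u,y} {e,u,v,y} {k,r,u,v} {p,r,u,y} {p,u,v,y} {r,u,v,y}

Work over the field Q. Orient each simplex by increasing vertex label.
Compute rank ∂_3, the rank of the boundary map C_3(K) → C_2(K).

rank∂_3=10

n_0=9 n_1=30 n_2=34 n_3=12  [Q]
∂1: piv[ej,ek,el,ep,er,eu,ev,ey] rk=8  ker:jl,jp,ju,kl,kr,ku,kv,ky,lp,lr,lu,ly,pr,pu,pv,py,ru,rv,ry,uv,uy,vy
∂2: piv[ejp,eju,ekr,ekv,eky,elr,ely,epr,epu,epv,epy,eru,ery,euv,euy,evy,kru,krv,lpu,lpy] rk=20  ker:jpu,kry,kuv,lry,luy,pru,pry,puv,puy,pvy,ruv,ruy,rvy,uvy
∂3: piv[elry,epru,epry,epuv,epuy,epvy,eruy,euvy,kruv,ruvy] rk=10  ker:pruy,puvy
rk∂_3=10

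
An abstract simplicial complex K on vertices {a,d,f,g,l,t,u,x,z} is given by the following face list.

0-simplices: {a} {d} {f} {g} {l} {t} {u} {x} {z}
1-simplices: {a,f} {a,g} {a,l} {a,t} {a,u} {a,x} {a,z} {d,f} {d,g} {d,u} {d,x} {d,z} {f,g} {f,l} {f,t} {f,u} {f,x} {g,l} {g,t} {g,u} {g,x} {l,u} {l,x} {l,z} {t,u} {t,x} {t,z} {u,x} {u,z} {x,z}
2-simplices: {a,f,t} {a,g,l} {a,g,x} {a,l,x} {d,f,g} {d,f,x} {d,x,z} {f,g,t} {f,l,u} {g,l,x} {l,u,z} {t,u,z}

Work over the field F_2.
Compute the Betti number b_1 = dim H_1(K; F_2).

b_1=11

n_0=9 n_1=30 n_2=12  [Z2]
∂1: piv[af,ag,al,at,au,ax,az,df] rk=8  ker:dg,du,dx,dz,fg,fl,ft,fu,fx,gl,gt,gu,gx,lu,lx,lz,tu,tx,tz,ux,uz,xz
∂2: piv[aft,agl,agx,alx,dfg,dfx,dxz,fgt,flu,luz,tuz] rk=11  ker:glx
b_1=(30−8)−11=11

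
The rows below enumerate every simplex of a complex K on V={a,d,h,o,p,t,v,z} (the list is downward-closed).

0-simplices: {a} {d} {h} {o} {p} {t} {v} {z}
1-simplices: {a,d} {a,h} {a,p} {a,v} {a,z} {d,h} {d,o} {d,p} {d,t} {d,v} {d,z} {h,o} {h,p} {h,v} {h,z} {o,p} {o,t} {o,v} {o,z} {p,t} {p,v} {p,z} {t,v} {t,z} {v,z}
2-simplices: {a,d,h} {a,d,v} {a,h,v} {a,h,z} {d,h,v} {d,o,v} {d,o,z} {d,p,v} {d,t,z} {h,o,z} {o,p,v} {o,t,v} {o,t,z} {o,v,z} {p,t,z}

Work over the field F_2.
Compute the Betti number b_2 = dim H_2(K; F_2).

b_2=1

n_0=8 n_1=25 n_2=15  [Z2]
∂1: piv[ad,ah,ap,av,az,do,dt] rk=7  ker:dh,dp,dv,dz,ho,hp,hv,hz,op,ot,ov,oz,pt,pv,pz,tv,tz,vz
∂2: piv[adh,adv,ahv,ahz,dov,doz,dpv,dtz,hoz,opv,otv,otz,ovz,ptz] rk=14  ker:dhv
b_2=(15−14)−0=1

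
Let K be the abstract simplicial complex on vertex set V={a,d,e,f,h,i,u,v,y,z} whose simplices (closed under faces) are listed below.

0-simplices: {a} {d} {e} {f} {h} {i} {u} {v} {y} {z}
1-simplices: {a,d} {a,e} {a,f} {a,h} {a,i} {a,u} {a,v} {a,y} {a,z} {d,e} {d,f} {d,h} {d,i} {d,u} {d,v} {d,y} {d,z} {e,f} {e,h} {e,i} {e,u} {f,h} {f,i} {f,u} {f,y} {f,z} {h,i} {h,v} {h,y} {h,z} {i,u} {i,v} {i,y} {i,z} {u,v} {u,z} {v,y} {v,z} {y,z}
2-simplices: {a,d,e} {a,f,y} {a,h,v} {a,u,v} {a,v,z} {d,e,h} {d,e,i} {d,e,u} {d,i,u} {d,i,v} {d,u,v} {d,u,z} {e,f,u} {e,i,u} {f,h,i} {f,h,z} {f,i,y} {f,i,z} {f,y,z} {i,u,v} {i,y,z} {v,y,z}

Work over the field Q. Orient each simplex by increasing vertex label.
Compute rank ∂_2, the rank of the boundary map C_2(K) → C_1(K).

rank∂_2=19

n_0=10 n_1=39 n_2=22  [Q]
∂1: piv[ad,ae,af,ah,ai,au,av,ay,az] rk=9  ker:de,df,dh,di,du,dv,dy,dz,ef,eh,ei,eu,fh,fi,fu,fy,fz,hi,hv,hy,hz,iu,iv,iy,iz,uv,uz,vy,vz,yz
∂2: piv[ade,afy,ahv,auv,avz,deh,dei,deu,diu,div,duv,duz,efu,fhi,fhz,fiy,fiz,fyz,vyz] rk=19  ker:eiu,iuv,iyz
rk∂_2=19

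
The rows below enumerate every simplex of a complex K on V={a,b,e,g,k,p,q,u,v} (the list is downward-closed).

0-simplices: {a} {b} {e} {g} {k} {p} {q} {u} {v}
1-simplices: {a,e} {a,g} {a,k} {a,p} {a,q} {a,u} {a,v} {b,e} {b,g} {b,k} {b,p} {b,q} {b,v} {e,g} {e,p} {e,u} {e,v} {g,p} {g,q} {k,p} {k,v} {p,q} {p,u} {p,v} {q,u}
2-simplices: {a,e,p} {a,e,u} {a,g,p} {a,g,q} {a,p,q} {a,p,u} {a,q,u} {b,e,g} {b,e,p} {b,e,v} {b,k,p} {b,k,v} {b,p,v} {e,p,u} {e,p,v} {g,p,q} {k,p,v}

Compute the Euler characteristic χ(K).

χ(K)=1

n_0=9 n_1=25 n_2=17
χ=+9−25+17=1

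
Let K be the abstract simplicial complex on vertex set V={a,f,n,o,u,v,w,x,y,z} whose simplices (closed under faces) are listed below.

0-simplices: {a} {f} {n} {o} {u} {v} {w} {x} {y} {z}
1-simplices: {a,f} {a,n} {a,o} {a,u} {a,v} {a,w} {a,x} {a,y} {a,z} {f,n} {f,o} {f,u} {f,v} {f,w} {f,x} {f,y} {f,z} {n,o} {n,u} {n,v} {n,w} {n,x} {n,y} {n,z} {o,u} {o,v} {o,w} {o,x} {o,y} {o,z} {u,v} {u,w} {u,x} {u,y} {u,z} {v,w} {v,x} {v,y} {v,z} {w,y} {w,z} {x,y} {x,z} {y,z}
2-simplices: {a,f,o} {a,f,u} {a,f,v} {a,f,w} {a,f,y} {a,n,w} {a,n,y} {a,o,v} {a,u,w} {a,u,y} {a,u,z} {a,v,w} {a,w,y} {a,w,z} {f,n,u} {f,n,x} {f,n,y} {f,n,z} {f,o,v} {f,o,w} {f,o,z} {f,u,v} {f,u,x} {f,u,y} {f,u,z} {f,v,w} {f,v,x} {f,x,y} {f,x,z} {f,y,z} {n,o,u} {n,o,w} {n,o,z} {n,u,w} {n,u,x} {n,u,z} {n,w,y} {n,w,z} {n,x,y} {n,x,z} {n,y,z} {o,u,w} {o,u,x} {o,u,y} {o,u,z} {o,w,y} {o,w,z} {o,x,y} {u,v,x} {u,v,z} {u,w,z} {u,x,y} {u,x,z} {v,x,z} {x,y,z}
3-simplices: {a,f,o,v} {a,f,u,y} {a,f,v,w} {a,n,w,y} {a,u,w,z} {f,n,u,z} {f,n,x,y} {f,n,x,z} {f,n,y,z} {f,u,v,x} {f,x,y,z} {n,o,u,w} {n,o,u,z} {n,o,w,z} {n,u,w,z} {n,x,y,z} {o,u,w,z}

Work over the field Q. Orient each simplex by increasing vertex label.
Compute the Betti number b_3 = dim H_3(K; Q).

b_3=2

n_0=10 n_1=44 n_2=55 n_3=17  [Q]
∂1: piv[af,an,ao,au,av,aw,ax,ay,az] rk=9  ker:fn,fo,fu,fv,fw,fx,fy,fz,no,nu,nv,nw,nx,ny,nz,ou,ov,ow,ox,oy,oz,uv,uw,ux,uy,uz,vw,vx,vy,vz,wy,wz,xy,xz,yz
∂2: piv[afo,afu,afv,afw,afy,anw,any,aov,auw,auy,auz,avw,awy,awz,fnu,fnx,fny,fnz,fow,foz,fuv,fux,fuz,fvx,fxy,fxz,fyz,nou,now,oux,ouy,uvz] rk=32  ker:fov,fuy,fvw,noz,nuw,nux,nuz,nwy,nwz,nxy,nxz,nyz,ouw,ouz,owy,owz,oxy,uvx,uwz,uxy,uxz,vxz,xyz
∂3: piv[afov,afuy,afvw,anwy,auwz,fnuz,fnxy,fnxz,fnyz,fuvx,fxyz,nouw,nouz,nowz,nuwz] rk=15  ker:nxyz,ouwz
b_3=(17−15)−0=2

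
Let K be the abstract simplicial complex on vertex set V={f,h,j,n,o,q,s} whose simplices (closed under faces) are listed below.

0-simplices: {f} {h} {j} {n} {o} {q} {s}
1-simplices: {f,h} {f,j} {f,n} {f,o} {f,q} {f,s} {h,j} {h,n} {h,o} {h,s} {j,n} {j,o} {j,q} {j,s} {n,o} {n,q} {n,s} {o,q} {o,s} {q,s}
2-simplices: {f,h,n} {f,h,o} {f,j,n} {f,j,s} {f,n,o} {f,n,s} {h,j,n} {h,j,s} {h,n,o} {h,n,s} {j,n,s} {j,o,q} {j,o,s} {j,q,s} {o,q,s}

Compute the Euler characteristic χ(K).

χ(K)=2

n_0=7 n_1=20 n_2=15
χ=+7−20+15=2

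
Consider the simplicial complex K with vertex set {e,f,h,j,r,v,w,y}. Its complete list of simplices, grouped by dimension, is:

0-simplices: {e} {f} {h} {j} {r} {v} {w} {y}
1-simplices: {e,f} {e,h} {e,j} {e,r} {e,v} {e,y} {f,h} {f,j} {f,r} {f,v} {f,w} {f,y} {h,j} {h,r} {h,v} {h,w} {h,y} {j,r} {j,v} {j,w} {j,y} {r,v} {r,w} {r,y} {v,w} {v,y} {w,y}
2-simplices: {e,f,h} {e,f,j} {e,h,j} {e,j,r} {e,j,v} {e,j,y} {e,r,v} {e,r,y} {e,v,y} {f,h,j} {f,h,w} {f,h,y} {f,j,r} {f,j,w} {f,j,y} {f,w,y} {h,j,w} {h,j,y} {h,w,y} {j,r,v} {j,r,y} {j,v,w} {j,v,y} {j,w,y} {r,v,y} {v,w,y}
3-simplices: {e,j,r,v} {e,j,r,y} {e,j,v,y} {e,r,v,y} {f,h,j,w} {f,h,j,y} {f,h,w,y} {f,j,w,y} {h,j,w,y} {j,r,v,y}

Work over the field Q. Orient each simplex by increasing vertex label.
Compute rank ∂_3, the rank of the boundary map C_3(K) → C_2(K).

n_0=8 n_1=27 n_2=26 n_3=10  [Q]
∂1: piv[ef,eh,ej,er,ev,ey,fw] rk=7  ker:fh,fj,fr,fv,fy,hj,hr,hv,hw,hy,jr,jv,jw,jy,rv,rw,ry,vw,vy,wy
∂2: piv[efh,efj,ehj,ejr,ejv,ejy,erv,ery,evy,fhw,fhy,fjr,fjw,fjy,fwy,jvw] rk=16  ker:fhj,hjw,hjy,hwy,jrv,jry,jvy,jwy,rvy,vwy
∂3: piv[ejrv,ejry,ejvy,ervy,fhjw,fhjy,fhwy,fjwy] rk=8  ker:hjwy,jrvy
rk∂_3=8

rank∂_3=8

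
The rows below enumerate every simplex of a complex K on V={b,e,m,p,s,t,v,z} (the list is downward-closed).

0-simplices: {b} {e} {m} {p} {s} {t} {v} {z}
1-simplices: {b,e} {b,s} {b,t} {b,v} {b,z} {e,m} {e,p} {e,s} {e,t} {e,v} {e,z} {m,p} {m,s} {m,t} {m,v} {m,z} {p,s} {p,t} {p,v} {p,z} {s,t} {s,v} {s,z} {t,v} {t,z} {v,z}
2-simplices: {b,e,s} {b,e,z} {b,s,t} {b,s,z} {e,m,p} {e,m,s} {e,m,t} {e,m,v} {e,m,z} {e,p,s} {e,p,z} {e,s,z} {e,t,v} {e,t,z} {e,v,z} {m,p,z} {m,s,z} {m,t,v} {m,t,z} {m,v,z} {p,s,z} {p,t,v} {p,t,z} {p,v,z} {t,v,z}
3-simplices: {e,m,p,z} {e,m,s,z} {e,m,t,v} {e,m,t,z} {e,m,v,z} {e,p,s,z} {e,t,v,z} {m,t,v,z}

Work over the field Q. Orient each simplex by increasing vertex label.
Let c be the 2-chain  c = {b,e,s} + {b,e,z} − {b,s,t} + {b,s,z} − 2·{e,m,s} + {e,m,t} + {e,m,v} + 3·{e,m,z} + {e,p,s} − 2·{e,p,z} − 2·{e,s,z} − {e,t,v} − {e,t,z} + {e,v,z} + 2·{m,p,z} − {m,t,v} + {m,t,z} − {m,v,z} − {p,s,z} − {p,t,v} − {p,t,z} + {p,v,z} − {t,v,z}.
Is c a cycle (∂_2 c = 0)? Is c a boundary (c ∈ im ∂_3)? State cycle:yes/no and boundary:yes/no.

cycle:no boundary:no

n_0=8 n_1=26 n_2=25 n_3=8  [Q]
∂1: piv[be,bs,bt,bv,bz,em,ep] rk=7  ker:es,et,ev,ez,mp,ms,mt,mv,mz,ps,pt,pv,pz,st,sv,sz,tv,tz,vz
∂2: piv[bes,bez,bst,bsz,emp,ems,emt,emv,emz,eps,epz,etv,etz,evz,ptv,ptz] rk=16  ker:esz,mpz,msz,mtv,mtz,mvz,psz,pvz,tvz
∂3: piv[empz,emsz,emtv,emtz,emvz,epsz,etvz] rk=7  ker:mtvz
∂2c = 2·{b,e} − {b,s} + {b,t} − 2·{b,z} + 3·{e,m} − {e,p} − 3·{e,t} + {e,v} + 2·{e,z} + 2·{m,p} − 2·{m,s} + {m,t} + {m,v} + {m,z} − 2·{p,t} + 2·{p,v} + {p,z} − {s,t} − 2·{s,z} − 4·{t,v}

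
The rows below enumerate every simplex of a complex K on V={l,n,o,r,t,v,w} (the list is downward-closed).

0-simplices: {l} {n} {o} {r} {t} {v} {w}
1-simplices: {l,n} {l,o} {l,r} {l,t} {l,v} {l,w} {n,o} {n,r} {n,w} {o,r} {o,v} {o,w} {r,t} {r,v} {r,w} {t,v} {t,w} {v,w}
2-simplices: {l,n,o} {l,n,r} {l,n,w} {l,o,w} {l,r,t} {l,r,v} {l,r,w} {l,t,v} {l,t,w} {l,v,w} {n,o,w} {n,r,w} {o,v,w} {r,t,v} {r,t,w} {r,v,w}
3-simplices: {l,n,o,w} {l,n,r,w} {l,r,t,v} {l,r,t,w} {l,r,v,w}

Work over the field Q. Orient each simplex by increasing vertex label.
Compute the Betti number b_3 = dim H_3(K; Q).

b_3=0

n_0=7 n_1=18 n_2=16 n_3=5  [Q]
∂1: piv[ln,lo,lr,lt,lv,lw] rk=6  ker:no,nr,nw,or,ov,ow,rt,rv,rw,tv,tw,vw
∂2: piv[lno,lnr,lnw,low,lrt,lrv,lrw,ltv,ltw,lvw,ovw] rk=11  ker:now,nrw,rtv,rtw,rvw
∂3: piv[lnow,lnrw,lrtv,lrtw,lrvw] rk=5
b_3=(5−5)−0=0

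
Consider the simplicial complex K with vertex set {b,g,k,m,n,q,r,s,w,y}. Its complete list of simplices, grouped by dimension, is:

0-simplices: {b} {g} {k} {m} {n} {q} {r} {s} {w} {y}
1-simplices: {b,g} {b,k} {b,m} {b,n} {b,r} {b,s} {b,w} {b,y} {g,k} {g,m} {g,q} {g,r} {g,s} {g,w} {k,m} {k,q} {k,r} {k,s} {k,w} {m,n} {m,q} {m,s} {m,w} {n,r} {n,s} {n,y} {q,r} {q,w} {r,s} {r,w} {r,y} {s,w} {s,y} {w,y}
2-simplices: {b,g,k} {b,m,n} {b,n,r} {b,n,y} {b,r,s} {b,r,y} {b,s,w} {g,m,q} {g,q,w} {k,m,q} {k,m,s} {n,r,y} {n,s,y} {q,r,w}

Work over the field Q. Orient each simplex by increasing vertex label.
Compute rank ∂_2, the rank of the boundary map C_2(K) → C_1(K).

rank∂_2=13

n_0=10 n_1=34 n_2=14  [Q]
∂1: piv[bg,bk,bm,bn,br,bs,bw,by,gq] rk=9  ker:gk,gm,gr,gs,gw,km,kq,kr,ks,kw,mn,mq,ms,mw,nr,ns,ny,qr,qw,rs,rw,ry,sw,sy,wy
∂2: piv[bgk,bmn,bnr,bny,brs,bry,bsw,gmq,gqw,kmq,kms,nsy,qrw] rk=13  ker:nry
rk∂_2=13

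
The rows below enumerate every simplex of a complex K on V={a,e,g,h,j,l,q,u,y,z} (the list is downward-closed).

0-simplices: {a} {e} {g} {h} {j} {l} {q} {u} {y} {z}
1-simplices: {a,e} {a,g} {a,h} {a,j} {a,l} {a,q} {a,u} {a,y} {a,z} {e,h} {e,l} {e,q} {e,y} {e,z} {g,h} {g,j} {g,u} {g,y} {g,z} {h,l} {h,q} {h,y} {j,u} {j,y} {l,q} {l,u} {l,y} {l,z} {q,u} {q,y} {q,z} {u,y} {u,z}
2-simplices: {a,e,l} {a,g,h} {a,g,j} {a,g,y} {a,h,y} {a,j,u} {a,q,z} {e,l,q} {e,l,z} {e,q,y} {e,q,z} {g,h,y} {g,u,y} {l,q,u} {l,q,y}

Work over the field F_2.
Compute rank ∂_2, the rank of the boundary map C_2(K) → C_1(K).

n_0=10 n_1=33 n_2=15  [Z2]
∂1: piv[ae,ag,ah,aj,al,aq,au,ay,az] rk=9  ker:eh,el,eq,ey,ez,gh,gj,gu,gy,gz,hl,hq,hy,ju,jy,lq,lu,ly,lz,qu,qy,qz,uy,uz
∂2: piv[ael,agh,agj,agy,ahy,aju,aqz,elq,elz,eqy,eqz,guy,lqu,lqy] rk=14  ker:ghy
rk∂_2=14

rank∂_2=14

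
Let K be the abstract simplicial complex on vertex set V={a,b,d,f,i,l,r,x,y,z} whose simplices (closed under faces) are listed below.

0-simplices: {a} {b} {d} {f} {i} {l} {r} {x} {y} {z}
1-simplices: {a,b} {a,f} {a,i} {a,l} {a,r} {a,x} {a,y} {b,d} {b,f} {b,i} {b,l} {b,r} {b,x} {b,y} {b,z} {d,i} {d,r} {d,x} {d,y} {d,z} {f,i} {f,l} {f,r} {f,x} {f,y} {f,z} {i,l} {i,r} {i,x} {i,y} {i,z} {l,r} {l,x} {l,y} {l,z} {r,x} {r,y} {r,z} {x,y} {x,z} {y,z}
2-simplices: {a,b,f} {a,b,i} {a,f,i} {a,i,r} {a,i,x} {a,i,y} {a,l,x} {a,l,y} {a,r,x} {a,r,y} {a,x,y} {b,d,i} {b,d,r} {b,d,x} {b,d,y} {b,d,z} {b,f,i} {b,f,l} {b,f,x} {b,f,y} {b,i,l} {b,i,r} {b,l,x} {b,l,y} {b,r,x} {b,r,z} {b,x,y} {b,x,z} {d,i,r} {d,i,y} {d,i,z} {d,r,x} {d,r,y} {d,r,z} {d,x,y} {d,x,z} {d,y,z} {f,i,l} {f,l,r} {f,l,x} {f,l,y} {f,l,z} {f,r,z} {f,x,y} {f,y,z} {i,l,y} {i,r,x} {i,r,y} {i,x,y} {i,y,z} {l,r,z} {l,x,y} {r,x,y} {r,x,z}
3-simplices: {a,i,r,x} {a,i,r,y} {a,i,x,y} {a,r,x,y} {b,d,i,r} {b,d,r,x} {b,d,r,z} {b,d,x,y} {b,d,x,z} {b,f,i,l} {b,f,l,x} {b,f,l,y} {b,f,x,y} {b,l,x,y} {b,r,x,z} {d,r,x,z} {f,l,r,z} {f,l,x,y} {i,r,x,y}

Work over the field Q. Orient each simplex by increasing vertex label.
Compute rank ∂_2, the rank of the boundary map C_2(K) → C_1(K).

n_0=10 n_1=41 n_2=54 n_3=19  [Q]
∂1: piv[ab,af,ai,al,ar,ax,ay,bd,bz] rk=9  ker:bf,bi,bl,br,bx,by,di,dr,dx,dy,dz,fi,fl,fr,fx,fy,fz,il,ir,ix,iy,iz,lr,lx,ly,lz,rx,ry,rz,xy,xz,yz
∂2: piv[abf,abi,afi,air,aix,aiy,alx,aly,arx,ary,axy,bdi,bdr,bdx,bdy,bdz,bfl,bfx,bfy,bil,bir,blx,bly,brx,brz,bxz,diz,dyz,flr,flz,frz,fyz] rk=32  ker:bfi,bxy,dir,diy,drx,dry,drz,dxy,dxz,fil,flx,fly,fxy,ily,irx,iry,ixy,iyz,lrz,lxy,rxy,rxz
∂3: piv[airx,airy,aixy,arxy,bdir,bdrx,bdrz,bdxy,bdxz,bfil,bflx,bfly,bfxy,blxy,brxz,flrz] rk=16  ker:drxz,flxy,irxy
rk∂_2=32

rank∂_2=32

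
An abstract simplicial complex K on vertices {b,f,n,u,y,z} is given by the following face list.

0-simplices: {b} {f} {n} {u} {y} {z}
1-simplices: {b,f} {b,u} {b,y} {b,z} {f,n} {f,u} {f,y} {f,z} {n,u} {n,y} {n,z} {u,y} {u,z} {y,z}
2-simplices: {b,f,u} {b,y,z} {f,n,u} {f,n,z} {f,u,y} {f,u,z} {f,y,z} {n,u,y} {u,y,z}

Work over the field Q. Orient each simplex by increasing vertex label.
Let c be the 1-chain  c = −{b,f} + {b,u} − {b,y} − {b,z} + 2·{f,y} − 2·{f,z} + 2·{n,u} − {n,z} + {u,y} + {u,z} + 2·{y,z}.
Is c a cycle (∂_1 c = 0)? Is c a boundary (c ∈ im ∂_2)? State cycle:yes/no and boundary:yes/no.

n_0=6 n_1=14 n_2=9  [Q]
∂1: piv[bf,bu,by,bz,fn] rk=5  ker:fu,fy,fz,nu,ny,nz,uy,uz,yz
∂2: piv[bfu,byz,fnu,fnz,fuy,fuz,fyz,nuy] rk=8  ker:uyz
∂1c = 2·{b} − {f} − {n} + {u} − {z}

cycle:no boundary:no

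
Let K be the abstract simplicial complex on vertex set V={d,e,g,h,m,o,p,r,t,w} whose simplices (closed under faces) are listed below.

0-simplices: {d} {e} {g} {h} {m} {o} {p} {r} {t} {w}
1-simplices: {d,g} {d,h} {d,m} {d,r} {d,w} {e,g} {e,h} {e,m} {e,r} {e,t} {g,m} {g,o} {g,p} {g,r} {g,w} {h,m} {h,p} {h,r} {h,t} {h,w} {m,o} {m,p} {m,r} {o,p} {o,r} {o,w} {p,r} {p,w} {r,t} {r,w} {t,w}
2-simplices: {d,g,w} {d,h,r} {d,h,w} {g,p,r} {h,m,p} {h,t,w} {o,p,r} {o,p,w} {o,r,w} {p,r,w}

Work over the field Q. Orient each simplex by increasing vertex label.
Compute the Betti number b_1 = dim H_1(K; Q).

n_0=10 n_1=31 n_2=10  [Q]
∂1: piv[dg,dh,dm,dr,dw,eg,et,go,gp] rk=9  ker:eh,em,er,gm,gr,gw,hm,hp,hr,ht,hw,mo,mp,mr,op,or,ow,pr,pw,rt,rw,tw
∂2: piv[dgw,dhr,dhw,gpr,hmp,htw,opr,opw,orw] rk=9  ker:prw
b_1=(31−9)−9=13

b_1=13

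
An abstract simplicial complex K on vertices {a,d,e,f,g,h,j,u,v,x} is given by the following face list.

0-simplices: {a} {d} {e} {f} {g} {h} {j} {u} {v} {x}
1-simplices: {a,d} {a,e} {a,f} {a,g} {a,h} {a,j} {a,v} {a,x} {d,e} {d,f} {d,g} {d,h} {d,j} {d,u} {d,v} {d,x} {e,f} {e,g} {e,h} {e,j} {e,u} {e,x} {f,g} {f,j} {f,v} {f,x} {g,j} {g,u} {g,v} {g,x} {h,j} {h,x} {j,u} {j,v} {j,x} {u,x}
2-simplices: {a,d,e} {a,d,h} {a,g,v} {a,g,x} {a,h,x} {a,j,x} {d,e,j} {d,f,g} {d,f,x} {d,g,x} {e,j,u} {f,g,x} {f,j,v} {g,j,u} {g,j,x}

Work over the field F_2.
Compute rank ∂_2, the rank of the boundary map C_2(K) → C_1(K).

rank∂_2=14

n_0=10 n_1=36 n_2=15  [Z2]
∂1: piv[ad,ae,af,ag,ah,aj,av,ax,du] rk=9  ker:de,df,dg,dh,dj,dv,dx,ef,eg,eh,ej,eu,ex,fg,fj,fv,fx,gj,gu,gv,gx,hj,hx,ju,jv,jx,ux
∂2: piv[ade,adh,agv,agx,ahx,ajx,dej,dfg,dfx,dgx,eju,fjv,gju,gjx] rk=14  ker:fgx
rk∂_2=14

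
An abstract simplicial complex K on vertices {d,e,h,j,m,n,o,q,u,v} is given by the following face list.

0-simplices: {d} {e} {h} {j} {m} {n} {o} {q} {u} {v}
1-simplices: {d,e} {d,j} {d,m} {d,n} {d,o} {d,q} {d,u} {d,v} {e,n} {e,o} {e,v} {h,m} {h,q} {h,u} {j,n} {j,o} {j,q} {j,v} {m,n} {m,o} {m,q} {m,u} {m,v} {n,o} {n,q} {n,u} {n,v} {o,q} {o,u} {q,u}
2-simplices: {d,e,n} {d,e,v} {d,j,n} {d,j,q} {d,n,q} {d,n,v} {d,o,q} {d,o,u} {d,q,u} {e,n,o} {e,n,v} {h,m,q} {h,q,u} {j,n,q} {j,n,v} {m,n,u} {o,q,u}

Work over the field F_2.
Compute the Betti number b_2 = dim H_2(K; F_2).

b_2=3

n_0=10 n_1=30 n_2=17  [Z2]
∂1: piv[de,dj,dm,dn,do,dq,du,dv,hm] rk=9  ker:en,eo,ev,hq,hu,jn,jo,jq,jv,mn,mo,mq,mu,mv,no,nq,nu,nv,oq,ou,qu
∂2: piv[den,dev,djn,djq,dnq,dnv,doq,dou,dqu,eno,hmq,hqu,jnv,mnu] rk=14  ker:env,jnq,oqu
b_2=(17−14)−0=3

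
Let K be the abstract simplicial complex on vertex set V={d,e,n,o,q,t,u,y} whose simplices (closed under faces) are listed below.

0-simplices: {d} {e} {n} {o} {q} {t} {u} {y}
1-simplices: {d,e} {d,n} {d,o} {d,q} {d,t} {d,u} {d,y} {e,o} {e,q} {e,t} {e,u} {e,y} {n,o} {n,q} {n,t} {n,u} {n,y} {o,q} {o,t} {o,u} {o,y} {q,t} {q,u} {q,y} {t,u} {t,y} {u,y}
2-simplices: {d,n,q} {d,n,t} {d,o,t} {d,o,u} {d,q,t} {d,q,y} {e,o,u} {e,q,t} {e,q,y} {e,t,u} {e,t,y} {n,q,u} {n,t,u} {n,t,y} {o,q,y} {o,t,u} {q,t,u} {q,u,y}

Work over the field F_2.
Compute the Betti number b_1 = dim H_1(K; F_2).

n_0=8 n_1=27 n_2=18  [Z2]
∂1: piv[de,dn,do,dq,dt,du,dy] rk=7  ker:eo,eq,et,eu,ey,no,nq,nt,nu,ny,oq,ot,ou,oy,qt,qu,qy,tu,ty,uy
∂2: piv[dnq,dnt,dot,dou,dqt,dqy,eou,eqt,eqy,etu,ety,nqu,ntu,nty,oqy,otu,quy] rk=17  ker:qtu
b_1=(27−7)−17=3

b_1=3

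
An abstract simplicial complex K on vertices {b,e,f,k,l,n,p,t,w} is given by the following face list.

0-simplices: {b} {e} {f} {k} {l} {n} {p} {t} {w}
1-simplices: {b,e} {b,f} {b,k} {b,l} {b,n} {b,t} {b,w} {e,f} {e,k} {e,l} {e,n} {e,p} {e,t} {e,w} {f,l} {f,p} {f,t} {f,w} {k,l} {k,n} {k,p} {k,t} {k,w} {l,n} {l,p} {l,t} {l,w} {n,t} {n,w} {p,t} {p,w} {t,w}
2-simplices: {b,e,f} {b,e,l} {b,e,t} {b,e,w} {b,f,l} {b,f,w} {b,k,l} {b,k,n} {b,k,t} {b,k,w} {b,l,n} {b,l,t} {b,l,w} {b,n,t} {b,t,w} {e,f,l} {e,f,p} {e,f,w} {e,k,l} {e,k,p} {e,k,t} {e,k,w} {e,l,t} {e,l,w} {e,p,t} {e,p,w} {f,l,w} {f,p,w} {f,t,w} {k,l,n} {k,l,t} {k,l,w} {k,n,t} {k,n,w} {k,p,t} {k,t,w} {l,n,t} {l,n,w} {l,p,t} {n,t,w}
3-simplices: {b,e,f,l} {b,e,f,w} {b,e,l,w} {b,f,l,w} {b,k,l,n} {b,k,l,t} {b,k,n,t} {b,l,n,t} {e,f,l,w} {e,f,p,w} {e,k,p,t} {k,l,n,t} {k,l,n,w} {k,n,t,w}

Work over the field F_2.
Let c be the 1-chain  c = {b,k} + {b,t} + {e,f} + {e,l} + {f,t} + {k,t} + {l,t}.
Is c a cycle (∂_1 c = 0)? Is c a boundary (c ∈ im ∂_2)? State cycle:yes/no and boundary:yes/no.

n_0=9 n_1=32 n_2=40 n_3=14  [Z2]
∂1: piv[be,bf,bk,bl,bn,bt,bw,ep] rk=8  ker:ef,ek,el,en,et,ew,fl,fp,ft,fw,kl,kn,kp,kt,kw,ln,lp,lt,lw,nt,nw,pt,pw,tw
∂2: piv[bef,bel,bet,bew,bfl,bfw,bkl,bkn,bkt,bkw,bln,blt,blw,bnt,btw,efp,ekl,ekp,ept,epw,ftw,knw,lpt] rk=23  ker:efl,efw,ekt,ekw,elt,elw,flw,fpw,kln,klt,klw,knt,kpt,ktw,lnt,lnw,ntw
∂3: piv[befl,befw,belw,bflw,bkln,bklt,bknt,blnt,efpw,ekpt,klnw,kntw] rk=12  ker:eflw,klnt
∂1c = 0
c vs im∂2: reduces to 0 ⇒ boundary

cycle:yes boundary:yes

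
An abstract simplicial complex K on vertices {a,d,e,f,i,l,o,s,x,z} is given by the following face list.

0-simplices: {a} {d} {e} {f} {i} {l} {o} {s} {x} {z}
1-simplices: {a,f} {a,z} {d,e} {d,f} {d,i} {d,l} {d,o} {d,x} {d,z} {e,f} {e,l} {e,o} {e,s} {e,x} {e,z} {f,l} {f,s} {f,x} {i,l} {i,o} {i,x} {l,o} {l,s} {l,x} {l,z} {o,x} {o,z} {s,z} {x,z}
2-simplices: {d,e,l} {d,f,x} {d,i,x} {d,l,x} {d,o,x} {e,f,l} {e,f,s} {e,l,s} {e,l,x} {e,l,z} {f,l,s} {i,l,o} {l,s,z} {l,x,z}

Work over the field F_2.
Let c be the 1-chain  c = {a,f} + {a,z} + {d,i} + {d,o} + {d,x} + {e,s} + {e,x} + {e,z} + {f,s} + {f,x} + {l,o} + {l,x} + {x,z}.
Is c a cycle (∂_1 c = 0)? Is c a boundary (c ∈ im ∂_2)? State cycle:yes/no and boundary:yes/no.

cycle:no boundary:no

n_0=10 n_1=29 n_2=14  [Z2]
∂1: piv[af,az,de,df,di,dl,do,dx,es] rk=9  ker:dz,ef,el,eo,ex,ez,fl,fs,fx,il,io,ix,lo,ls,lx,lz,ox,oz,sz,xz
∂2: piv[del,dfx,dix,dlx,dox,efl,efs,els,elx,elz,ilo,lsz,lxz] rk=13  ker:fls
∂1c = {d} + {e} + {f} + {i} + {x} + {z}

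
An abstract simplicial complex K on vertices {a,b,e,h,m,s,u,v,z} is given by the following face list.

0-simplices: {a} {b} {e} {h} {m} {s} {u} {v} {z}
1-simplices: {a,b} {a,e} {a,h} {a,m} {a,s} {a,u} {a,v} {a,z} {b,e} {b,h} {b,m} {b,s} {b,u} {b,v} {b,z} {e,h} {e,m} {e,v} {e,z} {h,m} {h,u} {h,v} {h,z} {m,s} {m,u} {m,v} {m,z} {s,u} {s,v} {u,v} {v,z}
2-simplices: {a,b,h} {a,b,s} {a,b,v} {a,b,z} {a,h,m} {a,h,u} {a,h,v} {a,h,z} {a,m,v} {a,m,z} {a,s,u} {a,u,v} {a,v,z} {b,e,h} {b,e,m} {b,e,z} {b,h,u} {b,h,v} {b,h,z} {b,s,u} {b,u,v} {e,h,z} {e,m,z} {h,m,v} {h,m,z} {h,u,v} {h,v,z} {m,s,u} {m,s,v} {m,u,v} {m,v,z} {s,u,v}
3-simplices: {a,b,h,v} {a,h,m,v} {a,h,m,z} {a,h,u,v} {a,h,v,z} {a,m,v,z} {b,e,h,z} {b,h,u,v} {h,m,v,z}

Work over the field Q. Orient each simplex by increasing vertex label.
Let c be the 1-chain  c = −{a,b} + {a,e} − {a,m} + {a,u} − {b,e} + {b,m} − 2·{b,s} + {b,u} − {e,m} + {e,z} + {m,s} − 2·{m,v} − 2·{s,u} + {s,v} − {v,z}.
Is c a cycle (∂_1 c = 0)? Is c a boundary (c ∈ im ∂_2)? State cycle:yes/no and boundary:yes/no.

cycle:yes boundary:no

n_0=9 n_1=31 n_2=32 n_3=9  [Q]
∂1: piv[ab,ae,ah,am,as,au,av,az] rk=8  ker:be,bh,bm,bs,bu,bv,bz,eh,em,ev,ez,hm,hu,hv,hz,ms,mu,mv,mz,su,sv,uv,vz
∂2: piv[abh,abs,abv,abz,ahm,ahu,ahv,ahz,amv,amz,asu,auv,avz,beh,bem,bez,bhu,emz,msu,msv,muv] rk=21  ker:bhv,bhz,bsu,buv,ehz,hmv,hmz,huv,hvz,mvz,suv
∂3: piv[abhv,ahmv,ahmz,ahuv,ahvz,amvz,behz,bhuv] rk=8  ker:hmvz
∂1c = 0
c vs im∂2: residual ≠ 0 ⇒ not boundary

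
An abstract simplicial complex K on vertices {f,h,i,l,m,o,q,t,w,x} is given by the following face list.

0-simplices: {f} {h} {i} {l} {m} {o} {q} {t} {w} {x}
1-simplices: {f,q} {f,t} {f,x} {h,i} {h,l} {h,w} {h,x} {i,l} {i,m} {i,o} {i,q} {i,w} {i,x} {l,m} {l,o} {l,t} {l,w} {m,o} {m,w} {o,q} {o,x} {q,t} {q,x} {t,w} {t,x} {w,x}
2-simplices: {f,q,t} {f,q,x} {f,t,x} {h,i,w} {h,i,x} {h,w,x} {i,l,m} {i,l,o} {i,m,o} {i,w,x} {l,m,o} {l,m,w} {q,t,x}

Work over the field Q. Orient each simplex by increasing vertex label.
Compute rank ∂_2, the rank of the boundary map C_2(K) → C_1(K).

n_0=10 n_1=26 n_2=13  [Q]
∂1: piv[fq,ft,fx,hi,hl,hw,hx,im,io] rk=9  ker:il,iq,iw,ix,lm,lo,lt,lw,mo,mw,oq,ox,qt,qx,tw,tx,wx
∂2: piv[fqt,fqx,ftx,hiw,hix,hwx,ilm,ilo,imo,lmw] rk=10  ker:iwx,lmo,qtx
rk∂_2=10

rank∂_2=10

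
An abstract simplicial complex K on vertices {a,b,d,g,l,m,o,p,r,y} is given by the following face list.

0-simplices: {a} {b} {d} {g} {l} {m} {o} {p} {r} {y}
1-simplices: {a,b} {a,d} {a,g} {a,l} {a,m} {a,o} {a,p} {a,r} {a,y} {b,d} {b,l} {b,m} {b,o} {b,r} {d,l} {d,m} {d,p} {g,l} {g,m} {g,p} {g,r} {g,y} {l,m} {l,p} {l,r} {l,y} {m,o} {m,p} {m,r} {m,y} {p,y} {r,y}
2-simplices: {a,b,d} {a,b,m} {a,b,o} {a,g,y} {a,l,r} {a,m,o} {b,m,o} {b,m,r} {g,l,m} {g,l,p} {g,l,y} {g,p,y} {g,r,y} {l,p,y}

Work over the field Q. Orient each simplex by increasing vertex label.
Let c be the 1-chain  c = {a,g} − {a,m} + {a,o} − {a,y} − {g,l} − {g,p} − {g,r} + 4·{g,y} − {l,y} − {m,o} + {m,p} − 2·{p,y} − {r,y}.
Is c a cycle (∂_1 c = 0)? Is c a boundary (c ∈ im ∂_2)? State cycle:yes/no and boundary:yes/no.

n_0=10 n_1=32 n_2=14  [Q]
∂1: piv[ab,ad,ag,al,am,ao,ap,ar,ay] rk=9  ker:bd,bl,bm,bo,br,dl,dm,dp,gl,gm,gp,gr,gy,lm,lp,lr,ly,mo,mp,mr,my,py,ry
∂2: piv[abd,abm,abo,agy,alr,amo,bmr,glm,glp,gly,gpy,gry] rk=12  ker:bmo,lpy
∂1c = −{m} + 2·{p} − {y}

cycle:no boundary:no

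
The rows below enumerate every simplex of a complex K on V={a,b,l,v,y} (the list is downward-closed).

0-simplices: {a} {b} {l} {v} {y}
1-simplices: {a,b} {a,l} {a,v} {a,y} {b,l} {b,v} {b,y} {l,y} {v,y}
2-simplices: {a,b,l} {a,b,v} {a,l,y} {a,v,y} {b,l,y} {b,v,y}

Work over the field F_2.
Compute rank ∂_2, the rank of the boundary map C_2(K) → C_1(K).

n_0=5 n_1=9 n_2=6  [Z2]
∂1: piv[ab,al,av,ay] rk=4  ker:bl,bv,by,ly,vy
∂2: piv[abl,abv,aly,avy,bly] rk=5  ker:bvy
rk∂_2=5

rank∂_2=5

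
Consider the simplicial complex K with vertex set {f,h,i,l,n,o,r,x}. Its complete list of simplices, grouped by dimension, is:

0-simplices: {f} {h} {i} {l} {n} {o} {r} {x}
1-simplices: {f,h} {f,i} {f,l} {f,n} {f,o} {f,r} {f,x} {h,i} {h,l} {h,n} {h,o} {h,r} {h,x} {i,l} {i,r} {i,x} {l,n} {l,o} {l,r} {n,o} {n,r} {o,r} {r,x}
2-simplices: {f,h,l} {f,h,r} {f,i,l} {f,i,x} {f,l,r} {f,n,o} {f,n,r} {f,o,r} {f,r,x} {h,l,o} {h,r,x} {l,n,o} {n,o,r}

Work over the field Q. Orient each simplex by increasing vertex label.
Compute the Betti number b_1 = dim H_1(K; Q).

n_0=8 n_1=23 n_2=13  [Q]
∂1: piv[fh,fi,fl,fn,fo,fr,fx] rk=7  ker:hi,hl,hn,ho,hr,hx,il,ir,ix,ln,lo,lr,no,nr,or,rx
∂2: piv[fhl,fhr,fil,fix,flr,fno,fnr,for,frx,hlo,hrx,lno] rk=12  ker:nor
b_1=(23−7)−12=4

b_1=4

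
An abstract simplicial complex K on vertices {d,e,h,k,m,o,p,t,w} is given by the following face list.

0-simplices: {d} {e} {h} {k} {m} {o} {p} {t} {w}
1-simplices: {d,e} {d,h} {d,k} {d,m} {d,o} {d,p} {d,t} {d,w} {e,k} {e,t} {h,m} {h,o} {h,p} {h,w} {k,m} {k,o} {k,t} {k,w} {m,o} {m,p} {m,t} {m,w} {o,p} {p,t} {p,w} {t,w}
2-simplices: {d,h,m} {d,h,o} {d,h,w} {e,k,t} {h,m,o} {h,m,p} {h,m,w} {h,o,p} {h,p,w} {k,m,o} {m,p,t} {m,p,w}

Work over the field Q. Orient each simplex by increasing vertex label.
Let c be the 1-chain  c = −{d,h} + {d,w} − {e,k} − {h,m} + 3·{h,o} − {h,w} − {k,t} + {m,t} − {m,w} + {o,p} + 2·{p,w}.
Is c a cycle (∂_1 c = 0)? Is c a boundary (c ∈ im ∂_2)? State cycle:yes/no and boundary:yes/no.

cycle:no boundary:no

n_0=9 n_1=26 n_2=12  [Q]
∂1: piv[de,dh,dk,dm,do,dp,dt,dw] rk=8  ker:ek,et,hm,ho,hp,hw,km,ko,kt,kw,mo,mp,mt,mw,op,pt,pw,tw
∂2: piv[dhm,dho,dhw,ekt,hmo,hmp,hmw,hop,hpw,kmo,mpt] rk=11  ker:mpw
∂1c = {e} − 2·{h} − {m} + 2·{o} − {p} + {w}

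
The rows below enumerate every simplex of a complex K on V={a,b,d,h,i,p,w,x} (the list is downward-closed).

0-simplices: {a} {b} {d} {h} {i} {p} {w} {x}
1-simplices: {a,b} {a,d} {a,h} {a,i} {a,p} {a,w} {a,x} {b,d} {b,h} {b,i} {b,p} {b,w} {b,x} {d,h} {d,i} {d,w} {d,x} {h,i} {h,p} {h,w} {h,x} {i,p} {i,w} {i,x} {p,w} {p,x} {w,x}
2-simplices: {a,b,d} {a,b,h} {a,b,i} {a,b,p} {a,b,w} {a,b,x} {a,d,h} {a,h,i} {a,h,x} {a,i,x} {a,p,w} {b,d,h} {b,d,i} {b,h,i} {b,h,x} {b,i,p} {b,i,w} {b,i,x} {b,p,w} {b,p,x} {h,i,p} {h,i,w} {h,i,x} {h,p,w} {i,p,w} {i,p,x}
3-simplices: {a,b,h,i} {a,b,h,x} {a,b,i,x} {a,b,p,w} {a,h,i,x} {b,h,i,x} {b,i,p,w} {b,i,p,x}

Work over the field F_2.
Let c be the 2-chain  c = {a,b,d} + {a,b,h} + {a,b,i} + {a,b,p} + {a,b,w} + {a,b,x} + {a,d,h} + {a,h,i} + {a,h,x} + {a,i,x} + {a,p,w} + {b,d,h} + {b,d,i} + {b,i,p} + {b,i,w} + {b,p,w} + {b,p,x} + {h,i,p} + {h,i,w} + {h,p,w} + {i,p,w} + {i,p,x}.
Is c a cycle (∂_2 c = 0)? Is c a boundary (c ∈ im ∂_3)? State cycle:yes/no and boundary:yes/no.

n_0=8 n_1=27 n_2=26 n_3=8  [Z2]
∂1: piv[ab,ad,ah,ai,ap,aw,ax] rk=7  ker:bd,bh,bi,bp,bw,bx,dh,di,dw,dx,hi,hp,hw,hx,ip,iw,ix,pw,px,wx
∂2: piv[abd,abh,abi,abp,abw,abx,adh,ahi,ahx,aix,apw,bdi,bip,biw,bpx,hip,hiw] rk=17  ker:bdh,bhi,bhx,bix,bpw,hix,hpw,ipw,ipx
∂3: piv[abhi,abhx,abix,abpw,ahix,bipw,bipx] rk=7  ker:bhix
∂2c = {a,i} + {a,x} + {b,d} + {b,w} + {d,i} + {h,i} + {h,x} + {i,w}

cycle:no boundary:no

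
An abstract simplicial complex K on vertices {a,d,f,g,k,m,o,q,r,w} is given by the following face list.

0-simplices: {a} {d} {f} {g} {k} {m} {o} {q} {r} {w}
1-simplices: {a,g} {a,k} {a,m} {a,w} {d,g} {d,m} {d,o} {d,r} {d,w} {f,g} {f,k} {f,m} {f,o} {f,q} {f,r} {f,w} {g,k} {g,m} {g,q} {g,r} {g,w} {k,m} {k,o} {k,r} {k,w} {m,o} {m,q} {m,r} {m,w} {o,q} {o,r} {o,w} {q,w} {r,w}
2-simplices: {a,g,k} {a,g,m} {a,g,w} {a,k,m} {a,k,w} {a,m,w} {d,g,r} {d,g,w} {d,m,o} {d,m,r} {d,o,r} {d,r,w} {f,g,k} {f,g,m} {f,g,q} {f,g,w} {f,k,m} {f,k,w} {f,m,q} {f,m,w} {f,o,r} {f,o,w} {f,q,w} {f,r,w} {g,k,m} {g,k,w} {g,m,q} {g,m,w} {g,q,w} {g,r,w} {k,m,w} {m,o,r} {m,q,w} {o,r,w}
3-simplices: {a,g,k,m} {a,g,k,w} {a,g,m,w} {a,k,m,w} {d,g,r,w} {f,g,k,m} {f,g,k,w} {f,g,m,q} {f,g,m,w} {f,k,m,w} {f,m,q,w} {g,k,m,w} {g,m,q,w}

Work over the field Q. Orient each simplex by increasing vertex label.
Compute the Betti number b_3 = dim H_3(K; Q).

b_3=2

n_0=10 n_1=34 n_2=34 n_3=13  [Q]
∂1: piv[ag,ak,am,aw,dg,do,dr,fg,fq] rk=9  ker:dm,dw,fk,fm,fo,fr,fw,gk,gm,gq,gr,gw,km,ko,kr,kw,mo,mq,mr,mw,oq,or,ow,qw,rw
∂2: piv[agk,agm,agw,akm,akw,amw,dgr,dgw,dmo,dmr,dor,drw,fgk,fgm,fgq,fgw,fmq,for,fow,fqw,frw] rk=21  ker:fkm,fkw,fmw,gkm,gkw,gmq,gmw,gqw,grw,kmw,mor,mqw,orw
∂3: piv[agkm,agkw,agmw,akmw,dgrw,fgkm,fgkw,fgmq,fgmw,fmqw,gmqw] rk=11  ker:fkmw,gkmw
b_3=(13−11)−0=2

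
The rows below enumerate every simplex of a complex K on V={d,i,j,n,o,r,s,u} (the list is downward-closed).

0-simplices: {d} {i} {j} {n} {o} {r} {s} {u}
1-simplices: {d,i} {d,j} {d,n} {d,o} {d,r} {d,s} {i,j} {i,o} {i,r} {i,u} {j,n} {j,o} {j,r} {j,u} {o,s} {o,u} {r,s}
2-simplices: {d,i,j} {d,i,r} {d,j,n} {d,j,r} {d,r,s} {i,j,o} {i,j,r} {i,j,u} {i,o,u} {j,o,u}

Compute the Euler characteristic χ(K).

χ(K)=1

n_0=8 n_1=17 n_2=10
χ=+8−17+10=1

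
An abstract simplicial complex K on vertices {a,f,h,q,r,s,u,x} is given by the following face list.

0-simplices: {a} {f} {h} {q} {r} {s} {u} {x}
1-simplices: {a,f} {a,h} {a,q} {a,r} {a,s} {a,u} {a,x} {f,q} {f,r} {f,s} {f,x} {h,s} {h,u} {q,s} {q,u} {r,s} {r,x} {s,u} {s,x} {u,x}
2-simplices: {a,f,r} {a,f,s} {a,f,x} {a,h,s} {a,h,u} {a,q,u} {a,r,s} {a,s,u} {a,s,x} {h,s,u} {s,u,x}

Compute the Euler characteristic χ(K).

χ(K)=-1

n_0=8 n_1=20 n_2=11
χ=+8−20+11=-1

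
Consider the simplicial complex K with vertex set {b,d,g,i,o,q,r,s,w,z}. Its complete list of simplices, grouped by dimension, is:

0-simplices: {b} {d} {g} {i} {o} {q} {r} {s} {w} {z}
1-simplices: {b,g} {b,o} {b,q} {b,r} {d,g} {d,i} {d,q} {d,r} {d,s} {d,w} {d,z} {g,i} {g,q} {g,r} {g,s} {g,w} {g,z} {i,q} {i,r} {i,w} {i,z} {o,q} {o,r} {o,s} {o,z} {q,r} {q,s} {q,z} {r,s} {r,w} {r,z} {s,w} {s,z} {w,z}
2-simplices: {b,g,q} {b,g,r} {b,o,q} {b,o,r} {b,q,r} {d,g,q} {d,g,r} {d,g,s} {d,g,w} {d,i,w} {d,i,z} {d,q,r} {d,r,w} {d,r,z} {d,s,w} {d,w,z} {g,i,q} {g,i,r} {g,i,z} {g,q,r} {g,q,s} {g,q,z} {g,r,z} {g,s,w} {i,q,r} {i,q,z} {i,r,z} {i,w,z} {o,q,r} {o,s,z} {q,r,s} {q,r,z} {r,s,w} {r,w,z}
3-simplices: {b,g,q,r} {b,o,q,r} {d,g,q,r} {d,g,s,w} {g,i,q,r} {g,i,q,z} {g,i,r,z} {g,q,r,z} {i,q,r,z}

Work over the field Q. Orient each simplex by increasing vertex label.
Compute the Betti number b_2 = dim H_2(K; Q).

b_2=3

n_0=10 n_1=34 n_2=34 n_3=9  [Q]
∂1: piv[bg,bo,bq,br,dg,di,ds,dw,dz] rk=9  ker:dq,dr,gi,gq,gr,gs,gw,gz,iq,ir,iw,iz,oq,or,os,oz,qr,qs,qz,rs,rw,rz,sw,sz,wz
∂2: piv[bgq,bgr,boq,bor,bqr,dgq,dgr,dgs,dgw,diw,diz,drw,drz,dsw,dwz,giq,gir,giz,gqs,gqz,grz,osz,qrs] rk=23  ker:dqr,gqr,gsw,iqr,iqz,irz,iwz,oqr,qrz,rsw,rwz
∂3: piv[bgqr,boqr,dgqr,dgsw,giqr,giqz,girz,gqrz] rk=8  ker:iqrz
b_2=(34−23)−8=3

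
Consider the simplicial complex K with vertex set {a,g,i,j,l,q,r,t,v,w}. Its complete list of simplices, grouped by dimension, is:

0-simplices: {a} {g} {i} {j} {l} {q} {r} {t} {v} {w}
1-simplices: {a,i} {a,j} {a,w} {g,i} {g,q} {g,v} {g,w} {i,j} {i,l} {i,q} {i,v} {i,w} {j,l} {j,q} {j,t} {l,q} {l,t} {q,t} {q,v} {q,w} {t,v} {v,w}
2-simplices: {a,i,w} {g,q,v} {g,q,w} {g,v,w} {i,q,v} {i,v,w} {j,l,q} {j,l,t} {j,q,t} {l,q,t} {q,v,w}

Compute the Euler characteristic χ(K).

n_0=10 n_1=22 n_2=11
χ=+10−22+11=-1

χ(K)=-1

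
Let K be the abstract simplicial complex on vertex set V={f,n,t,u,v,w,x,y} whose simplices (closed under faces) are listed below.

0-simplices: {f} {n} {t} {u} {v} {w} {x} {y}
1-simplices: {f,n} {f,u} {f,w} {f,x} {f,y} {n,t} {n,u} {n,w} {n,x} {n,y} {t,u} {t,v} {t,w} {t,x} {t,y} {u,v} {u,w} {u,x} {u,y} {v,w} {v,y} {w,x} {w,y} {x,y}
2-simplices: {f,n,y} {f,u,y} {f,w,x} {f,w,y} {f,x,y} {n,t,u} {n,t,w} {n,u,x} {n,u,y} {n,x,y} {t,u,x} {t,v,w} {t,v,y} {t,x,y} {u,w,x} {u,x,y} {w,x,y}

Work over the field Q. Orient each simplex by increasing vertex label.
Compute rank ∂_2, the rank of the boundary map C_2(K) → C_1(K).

rank∂_2=15

n_0=8 n_1=24 n_2=17  [Q]
∂1: piv[fn,fu,fw,fx,fy,nt,tv] rk=7  ker:nu,nw,nx,ny,tu,tw,tx,ty,uv,uw,ux,uy,vw,vy,wx,wy,xy
∂2: piv[fny,fuy,fwx,fwy,fxy,ntu,ntw,nux,nuy,nxy,tux,tvw,tvy,txy,uwx] rk=15  ker:uxy,wxy
rk∂_2=15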